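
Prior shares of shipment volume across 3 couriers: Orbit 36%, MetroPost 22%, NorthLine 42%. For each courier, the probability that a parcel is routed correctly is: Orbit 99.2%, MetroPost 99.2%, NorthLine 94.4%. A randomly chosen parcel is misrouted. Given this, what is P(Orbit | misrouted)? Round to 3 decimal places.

0.102

Taking complements, P(misrouted | each) = Orbit 0.008, MetroPost 0.008, NorthLine 0.056.
Unnormalized posteriors (prior × likelihood):
  Orbit: 0.36 × 0.008 = 0.00288
  MetroPost: 0.22 × 0.008 = 0.00176
  NorthLine: 0.42 × 0.056 = 0.02352
Total = 0.02816.
P(Orbit | evidence) = 0.00288 / 0.02816 ≈ 0.102.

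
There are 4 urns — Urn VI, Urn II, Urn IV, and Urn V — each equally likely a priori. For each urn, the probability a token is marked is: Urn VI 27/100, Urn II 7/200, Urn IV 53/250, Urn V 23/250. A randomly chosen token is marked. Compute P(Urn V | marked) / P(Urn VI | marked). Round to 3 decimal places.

Since the prior is uniform, the posterior is proportional to the likelihood:
  Urn VI: 0.27
  Urn II: 0.035
  Urn IV: 0.212
  Urn V: 0.092
Normalizing constant = 0.609.
The ratio is 0.092 / 0.27 (the normalizer cancels) = 0.341.

0.341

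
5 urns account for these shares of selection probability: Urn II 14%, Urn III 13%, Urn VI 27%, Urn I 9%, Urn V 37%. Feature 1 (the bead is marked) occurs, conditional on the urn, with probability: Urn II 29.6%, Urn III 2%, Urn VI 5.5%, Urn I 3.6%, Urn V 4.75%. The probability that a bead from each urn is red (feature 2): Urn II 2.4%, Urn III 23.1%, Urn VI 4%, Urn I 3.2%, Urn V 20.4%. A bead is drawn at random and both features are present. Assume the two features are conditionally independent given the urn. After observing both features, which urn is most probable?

Unnormalized posteriors (prior × likelihood):
  Urn II: 0.14 × 0.296 × 0.024 = 0.00099456
  Urn III: 0.13 × 0.02 × 0.231 = 0.0006006
  Urn VI: 0.27 × 0.055 × 0.04 = 0.000594
  Urn I: 0.09 × 0.036 × 0.032 = 0.00010368
  Urn V: 0.37 × 0.0475 × 0.204 = 0.0035853
Total = 0.00587814.
Largest term belongs to Urn V, so Urn V is most probable.

Urn V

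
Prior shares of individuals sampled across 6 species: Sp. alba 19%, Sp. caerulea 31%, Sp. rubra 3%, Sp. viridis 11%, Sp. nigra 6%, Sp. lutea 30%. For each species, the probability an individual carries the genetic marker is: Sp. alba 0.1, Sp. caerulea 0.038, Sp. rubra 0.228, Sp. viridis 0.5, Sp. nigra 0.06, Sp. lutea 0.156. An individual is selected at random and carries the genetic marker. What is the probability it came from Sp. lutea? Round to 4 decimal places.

Prior × likelihood for each hypothesis:
  Sp. alba: 0.19 × 0.1 = 0.019
  Sp. caerulea: 0.31 × 0.038 = 0.01178
  Sp. rubra: 0.03 × 0.228 = 0.00684
  Sp. viridis: 0.11 × 0.5 = 0.055
  Sp. nigra: 0.06 × 0.06 = 0.0036
  Sp. lutea: 0.3 × 0.156 = 0.0468
Sum = 0.14302.
P(Sp. lutea | evidence) = 0.0468 / 0.14302 ≈ 0.3272.

0.3272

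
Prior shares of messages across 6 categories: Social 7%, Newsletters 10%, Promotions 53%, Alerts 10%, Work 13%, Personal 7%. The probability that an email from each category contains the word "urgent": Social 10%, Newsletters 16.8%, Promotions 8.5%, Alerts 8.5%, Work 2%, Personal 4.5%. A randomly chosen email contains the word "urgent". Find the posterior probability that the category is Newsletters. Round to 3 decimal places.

Prior × likelihood for each hypothesis:
  Social: 0.07 × 0.1 = 0.007
  Newsletters: 0.1 × 0.168 = 0.0168
  Promotions: 0.53 × 0.085 = 0.04505
  Alerts: 0.1 × 0.085 = 0.0085
  Work: 0.13 × 0.02 = 0.0026
  Personal: 0.07 × 0.045 = 0.00315
Sum = 0.0831.
P(Newsletters | evidence) = 0.0168 / 0.0831 ≈ 0.202.

0.202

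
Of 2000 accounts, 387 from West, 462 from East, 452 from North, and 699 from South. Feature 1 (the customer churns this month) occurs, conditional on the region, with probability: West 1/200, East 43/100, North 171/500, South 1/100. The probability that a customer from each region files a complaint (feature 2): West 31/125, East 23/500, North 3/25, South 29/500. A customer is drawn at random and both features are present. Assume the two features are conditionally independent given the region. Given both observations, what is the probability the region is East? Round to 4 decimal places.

0.3198

By Bayes' rule, posterior ∝ prior × likelihood:
  West: 0.1935 × 0.005 × 0.248 = 0.00023994
  East: 0.231 × 0.43 × 0.046 = 0.00456918
  North: 0.226 × 0.342 × 0.12 = 0.00927504
  South: 0.3495 × 0.01 × 0.058 = 0.00020271
Normalizing constant = 0.01428687.
P(East | evidence) = 0.00456918 / 0.01428687 ≈ 0.3198.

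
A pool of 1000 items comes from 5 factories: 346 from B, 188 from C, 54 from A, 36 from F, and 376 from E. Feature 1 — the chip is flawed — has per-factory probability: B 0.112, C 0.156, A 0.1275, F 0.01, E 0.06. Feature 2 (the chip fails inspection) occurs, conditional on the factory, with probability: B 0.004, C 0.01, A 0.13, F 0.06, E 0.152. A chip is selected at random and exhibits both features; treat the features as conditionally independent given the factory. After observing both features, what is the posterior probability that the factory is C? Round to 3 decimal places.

By Bayes' rule, posterior ∝ prior × likelihood:
  B: 0.346 × 0.112 × 0.004 = 0.000155008
  C: 0.188 × 0.156 × 0.01 = 0.00029328
  A: 0.054 × 0.1275 × 0.13 = 0.00089505
  F: 0.036 × 0.01 × 0.06 = 0.0000216
  E: 0.376 × 0.06 × 0.152 = 0.00342912
Normalizing constant = 0.004794058.
P(C | evidence) = 0.00029328 / 0.004794058 ≈ 0.061.

0.061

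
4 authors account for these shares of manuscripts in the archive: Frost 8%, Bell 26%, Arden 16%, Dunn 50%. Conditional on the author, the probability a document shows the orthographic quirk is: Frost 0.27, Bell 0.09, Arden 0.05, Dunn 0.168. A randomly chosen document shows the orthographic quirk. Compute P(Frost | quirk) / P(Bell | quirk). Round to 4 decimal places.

By Bayes' rule, posterior ∝ prior × likelihood:
  Frost: 0.08 × 0.27 = 0.0216
  Bell: 0.26 × 0.09 = 0.0234
  Arden: 0.16 × 0.05 = 0.008
  Dunn: 0.5 × 0.168 = 0.084
Sum = 0.137.
The ratio is 0.0216 / 0.0234 (the normalizer cancels) = 0.9231.

0.9231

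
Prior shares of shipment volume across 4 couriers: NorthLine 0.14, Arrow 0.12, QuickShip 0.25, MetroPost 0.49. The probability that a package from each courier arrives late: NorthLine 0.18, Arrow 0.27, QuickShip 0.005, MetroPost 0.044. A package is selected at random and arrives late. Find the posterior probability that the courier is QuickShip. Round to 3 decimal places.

0.016

Prior × likelihood for each hypothesis:
  NorthLine: 0.14 × 0.18 = 0.0252
  Arrow: 0.12 × 0.27 = 0.0324
  QuickShip: 0.25 × 0.005 = 0.00125
  MetroPost: 0.49 × 0.044 = 0.02156
Sum = 0.08041.
P(QuickShip | evidence) = 0.00125 / 0.08041 ≈ 0.016.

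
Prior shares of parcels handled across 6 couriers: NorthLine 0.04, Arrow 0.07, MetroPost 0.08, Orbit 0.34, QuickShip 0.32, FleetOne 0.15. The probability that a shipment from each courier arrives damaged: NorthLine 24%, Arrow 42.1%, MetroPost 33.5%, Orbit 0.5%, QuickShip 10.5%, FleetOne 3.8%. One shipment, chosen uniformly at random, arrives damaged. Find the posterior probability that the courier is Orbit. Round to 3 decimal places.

0.016

Unnormalized posteriors (prior × likelihood):
  NorthLine: 0.04 × 0.24 = 0.0096
  Arrow: 0.07 × 0.421 = 0.02947
  MetroPost: 0.08 × 0.335 = 0.0268
  Orbit: 0.34 × 0.005 = 0.0017
  QuickShip: 0.32 × 0.105 = 0.0336
  FleetOne: 0.15 × 0.038 = 0.0057
Sum = 0.10687.
P(Orbit | evidence) = 0.0017 / 0.10687 ≈ 0.016.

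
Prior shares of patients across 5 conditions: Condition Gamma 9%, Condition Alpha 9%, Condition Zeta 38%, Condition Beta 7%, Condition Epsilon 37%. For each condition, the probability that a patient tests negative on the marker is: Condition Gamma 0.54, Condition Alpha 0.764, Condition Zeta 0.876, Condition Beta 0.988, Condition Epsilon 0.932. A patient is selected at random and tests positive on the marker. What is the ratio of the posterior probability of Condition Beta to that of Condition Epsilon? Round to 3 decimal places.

Taking complements, P(marker-positive | each) = Condition Gamma 0.46, Condition Alpha 0.236, Condition Zeta 0.124, Condition Beta 0.012, Condition Epsilon 0.068.
Prior × likelihood for each hypothesis:
  Condition Gamma: 0.09 × 0.46 = 0.0414
  Condition Alpha: 0.09 × 0.236 = 0.02124
  Condition Zeta: 0.38 × 0.124 = 0.04712
  Condition Beta: 0.07 × 0.012 = 0.00084
  Condition Epsilon: 0.37 × 0.068 = 0.02516
Normalizing constant = 0.13576.
The ratio is 0.00084 / 0.02516 (the normalizer cancels) = 0.033.

0.033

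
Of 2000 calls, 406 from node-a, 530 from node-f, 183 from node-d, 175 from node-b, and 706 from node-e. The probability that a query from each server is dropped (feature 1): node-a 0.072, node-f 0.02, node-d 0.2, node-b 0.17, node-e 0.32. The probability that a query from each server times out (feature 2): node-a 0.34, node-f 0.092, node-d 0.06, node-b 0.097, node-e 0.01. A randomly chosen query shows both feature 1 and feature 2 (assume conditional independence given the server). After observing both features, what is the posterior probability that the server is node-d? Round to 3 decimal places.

0.120

Prior × likelihood for each hypothesis:
  node-a: 0.203 × 0.072 × 0.34 = 0.00496944
  node-f: 0.265 × 0.02 × 0.092 = 0.0004876
  node-d: 0.0915 × 0.2 × 0.06 = 0.001098
  node-b: 0.0875 × 0.17 × 0.097 = 0.001442875
  node-e: 0.353 × 0.32 × 0.01 = 0.0011296
Normalizing constant = 0.009127515.
P(node-d | evidence) = 0.001098 / 0.009127515 ≈ 0.120.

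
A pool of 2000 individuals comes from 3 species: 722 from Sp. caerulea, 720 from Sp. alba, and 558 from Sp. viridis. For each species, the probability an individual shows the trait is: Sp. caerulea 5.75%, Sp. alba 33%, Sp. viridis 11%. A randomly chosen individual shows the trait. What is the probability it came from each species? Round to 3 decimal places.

Sp. caerulea 0.122, Sp. alba 0.698, Sp. viridis 0.180

By Bayes' rule, posterior ∝ prior × likelihood:
  Sp. caerulea: 0.361 × 0.0575 = 0.0207575
  Sp. alba: 0.36 × 0.33 = 0.1188
  Sp. viridis: 0.279 × 0.11 = 0.03069
Sum = 0.1702475.
P(Sp. caerulea | trait) = 0.0207575/0.1702475 ≈ 0.122
P(Sp. alba | trait) = 0.1188/0.1702475 ≈ 0.698
P(Sp. viridis | trait) = 0.03069/0.1702475 ≈ 0.180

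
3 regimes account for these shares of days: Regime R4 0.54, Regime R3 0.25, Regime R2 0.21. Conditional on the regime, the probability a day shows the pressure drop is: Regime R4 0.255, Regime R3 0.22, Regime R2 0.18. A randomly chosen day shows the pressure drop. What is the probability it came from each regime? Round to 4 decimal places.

Compute prior × likelihood for every hypothesis:
  Regime R4: 0.54 × 0.255 = 0.1377
  Regime R3: 0.25 × 0.22 = 0.055
  Regime R2: 0.21 × 0.18 = 0.0378
Total = 0.2305.
P(Regime R4 | drop) = 0.1377/0.2305 ≈ 0.5974
P(Regime R3 | drop) = 0.055/0.2305 ≈ 0.2386
P(Regime R2 | drop) = 0.0378/0.2305 ≈ 0.1640

Regime R4 0.5974, Regime R3 0.2386, Regime R2 0.1640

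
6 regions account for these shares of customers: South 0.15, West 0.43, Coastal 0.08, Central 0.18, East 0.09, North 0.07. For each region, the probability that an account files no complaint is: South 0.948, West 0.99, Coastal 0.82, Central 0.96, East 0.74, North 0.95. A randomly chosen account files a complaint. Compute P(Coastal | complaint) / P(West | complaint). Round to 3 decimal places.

Taking complements, P(complaint | each) = South 0.052, West 0.01, Coastal 0.18, Central 0.04, East 0.26, North 0.05.
By Bayes' rule, posterior ∝ prior × likelihood:
  South: 0.15 × 0.052 = 0.0078
  West: 0.43 × 0.01 = 0.0043
  Coastal: 0.08 × 0.18 = 0.0144
  Central: 0.18 × 0.04 = 0.0072
  East: 0.09 × 0.26 = 0.0234
  North: 0.07 × 0.05 = 0.0035
Normalizing constant = 0.0606.
The ratio is 0.0144 / 0.0043 (the normalizer cancels) = 3.349.

3.349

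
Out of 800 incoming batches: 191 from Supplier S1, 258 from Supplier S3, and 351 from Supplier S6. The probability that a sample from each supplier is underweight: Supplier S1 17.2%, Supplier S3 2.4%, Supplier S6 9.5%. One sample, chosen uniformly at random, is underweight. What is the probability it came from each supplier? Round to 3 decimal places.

Supplier S1 0.454, Supplier S3 0.086, Supplier S6 0.461

Unnormalized posteriors (prior × likelihood):
  Supplier S1: 0.23875 × 0.172 = 0.041065
  Supplier S3: 0.3225 × 0.024 = 0.00774
  Supplier S6: 0.43875 × 0.095 = 0.04168125
Sum = 0.09048625.
P(Supplier S1 | underweight) = 0.041065/0.09048625 ≈ 0.454
P(Supplier S3 | underweight) = 0.00774/0.09048625 ≈ 0.086
P(Supplier S6 | underweight) = 0.04168125/0.09048625 ≈ 0.461
(Check: 0.454+0.086+0.461 = 1.001.)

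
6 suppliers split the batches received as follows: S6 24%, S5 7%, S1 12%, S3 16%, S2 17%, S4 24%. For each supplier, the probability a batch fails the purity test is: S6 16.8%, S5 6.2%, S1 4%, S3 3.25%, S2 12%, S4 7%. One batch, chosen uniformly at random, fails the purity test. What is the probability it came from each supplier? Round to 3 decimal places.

S6 0.439, S5 0.047, S1 0.052, S3 0.057, S2 0.222, S4 0.183

Prior × likelihood for each hypothesis:
  S6: 0.24 × 0.168 = 0.04032
  S5: 0.07 × 0.062 = 0.00434
  S1: 0.12 × 0.04 = 0.0048
  S3: 0.16 × 0.0325 = 0.0052
  S2: 0.17 × 0.12 = 0.0204
  S4: 0.24 × 0.07 = 0.0168
Sum = 0.09186.
P(S6 | off-spec) = 0.04032/0.09186 ≈ 0.439
P(S5 | off-spec) = 0.00434/0.09186 ≈ 0.047
P(S1 | off-spec) = 0.0048/0.09186 ≈ 0.052
P(S3 | off-spec) = 0.0052/0.09186 ≈ 0.057
P(S2 | off-spec) = 0.0204/0.09186 ≈ 0.222
P(S4 | off-spec) = 0.0168/0.09186 ≈ 0.183
(Check: 0.439+0.047+0.052+0.057+0.222+0.183 = 1.000.)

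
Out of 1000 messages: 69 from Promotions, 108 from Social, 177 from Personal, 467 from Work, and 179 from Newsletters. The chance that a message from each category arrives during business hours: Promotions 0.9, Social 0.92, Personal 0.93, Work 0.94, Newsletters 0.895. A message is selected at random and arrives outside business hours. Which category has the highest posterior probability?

Taking complements, P(off-hours | each) = Promotions 0.1, Social 0.08, Personal 0.07, Work 0.06, Newsletters 0.105.
Unnormalized posteriors (prior × likelihood):
  Promotions: 0.069 × 0.1 = 0.0069
  Social: 0.108 × 0.08 = 0.00864
  Personal: 0.177 × 0.07 = 0.01239
  Work: 0.467 × 0.06 = 0.02802
  Newsletters: 0.179 × 0.105 = 0.018795
Normalizing constant = 0.074745.
Largest term belongs to Work, so Work is most probable.

Work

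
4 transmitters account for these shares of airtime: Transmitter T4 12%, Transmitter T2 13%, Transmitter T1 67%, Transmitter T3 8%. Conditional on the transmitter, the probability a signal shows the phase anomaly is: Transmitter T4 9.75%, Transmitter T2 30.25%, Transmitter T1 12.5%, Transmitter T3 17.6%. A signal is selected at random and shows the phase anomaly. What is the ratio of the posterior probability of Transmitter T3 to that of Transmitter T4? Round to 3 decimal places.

1.203

Prior × likelihood for each hypothesis:
  Transmitter T4: 0.12 × 0.0975 = 0.0117
  Transmitter T2: 0.13 × 0.3025 = 0.039325
  Transmitter T1: 0.67 × 0.125 = 0.08375
  Transmitter T3: 0.08 × 0.176 = 0.01408
Normalizing constant = 0.148855.
The ratio is 0.01408 / 0.0117 (the normalizer cancels) = 1.203.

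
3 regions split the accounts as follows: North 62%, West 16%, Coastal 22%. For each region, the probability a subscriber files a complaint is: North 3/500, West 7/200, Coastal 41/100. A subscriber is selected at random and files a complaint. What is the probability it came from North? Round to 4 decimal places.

0.0374

By Bayes' rule, posterior ∝ prior × likelihood:
  North: 0.62 × 0.006 = 0.00372
  West: 0.16 × 0.035 = 0.0056
  Coastal: 0.22 × 0.41 = 0.0902
Sum = 0.09952.
P(North | evidence) = 0.00372 / 0.09952 ≈ 0.0374.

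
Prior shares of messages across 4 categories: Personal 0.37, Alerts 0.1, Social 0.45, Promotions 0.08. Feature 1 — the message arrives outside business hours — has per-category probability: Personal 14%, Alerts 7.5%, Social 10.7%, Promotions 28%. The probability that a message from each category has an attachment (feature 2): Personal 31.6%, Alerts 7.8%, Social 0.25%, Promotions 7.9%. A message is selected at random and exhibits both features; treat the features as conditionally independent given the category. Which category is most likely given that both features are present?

Personal

Unnormalized posteriors (prior × likelihood):
  Personal: 0.37 × 0.14 × 0.316 = 0.0163688
  Alerts: 0.1 × 0.075 × 0.078 = 0.000585
  Social: 0.45 × 0.107 × 0.0025 = 0.000120375
  Promotions: 0.08 × 0.28 × 0.079 = 0.0017696
Total = 0.018843775.
Largest term belongs to Personal, so Personal is most probable.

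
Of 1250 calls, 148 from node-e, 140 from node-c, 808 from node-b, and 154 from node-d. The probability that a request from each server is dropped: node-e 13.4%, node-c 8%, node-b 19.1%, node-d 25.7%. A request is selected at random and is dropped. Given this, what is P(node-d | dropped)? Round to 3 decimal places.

By Bayes' rule, posterior ∝ prior × likelihood:
  node-e: 0.1184 × 0.134 = 0.0158656
  node-c: 0.112 × 0.08 = 0.00896
  node-b: 0.6464 × 0.191 = 0.1234624
  node-d: 0.1232 × 0.257 = 0.0316624
Total = 0.1799504.
P(node-d | evidence) = 0.0316624 / 0.1799504 ≈ 0.176.

0.176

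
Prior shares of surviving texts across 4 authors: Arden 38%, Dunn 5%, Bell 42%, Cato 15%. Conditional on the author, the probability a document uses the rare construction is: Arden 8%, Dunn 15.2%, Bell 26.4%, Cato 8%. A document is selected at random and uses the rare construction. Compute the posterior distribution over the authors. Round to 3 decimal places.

By Bayes' rule, posterior ∝ prior × likelihood:
  Arden: 0.38 × 0.08 = 0.0304
  Dunn: 0.05 × 0.152 = 0.0076
  Bell: 0.42 × 0.264 = 0.11088
  Cato: 0.15 × 0.08 = 0.012
Total = 0.16088.
P(Arden | rare-form) = 0.0304/0.16088 ≈ 0.189
P(Dunn | rare-form) = 0.0076/0.16088 ≈ 0.047
P(Bell | rare-form) = 0.11088/0.16088 ≈ 0.689
P(Cato | rare-form) = 0.012/0.16088 ≈ 0.075
(Check: 0.189+0.047+0.689+0.075 = 1.000.)

Arden 0.189, Dunn 0.047, Bell 0.689, Cato 0.075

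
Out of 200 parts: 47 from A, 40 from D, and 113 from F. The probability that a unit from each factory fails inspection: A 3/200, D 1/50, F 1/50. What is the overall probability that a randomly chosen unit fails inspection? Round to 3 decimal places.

Prior × likelihood for each hypothesis:
  A: 0.235 × 0.015 = 0.003525
  D: 0.2 × 0.02 = 0.004
  F: 0.565 × 0.02 = 0.0113
P(nonconforming) = 0.003525 + 0.004 + 0.0113 = 0.018825 → 0.019.

0.019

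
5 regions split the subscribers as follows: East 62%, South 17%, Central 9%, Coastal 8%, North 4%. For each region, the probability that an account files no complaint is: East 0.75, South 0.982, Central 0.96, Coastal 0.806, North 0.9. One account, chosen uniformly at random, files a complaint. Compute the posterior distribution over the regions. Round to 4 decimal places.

Taking complements, P(complaint | each) = East 0.25, South 0.018, Central 0.04, Coastal 0.194, North 0.1.
Unnormalized posteriors (prior × likelihood):
  East: 0.62 × 0.25 = 0.155
  South: 0.17 × 0.018 = 0.00306
  Central: 0.09 × 0.04 = 0.0036
  Coastal: 0.08 × 0.194 = 0.01552
  North: 0.04 × 0.1 = 0.004
Sum = 0.18118.
P(East | complaint) = 0.155/0.18118 ≈ 0.8555
P(South | complaint) = 0.00306/0.18118 ≈ 0.0169
P(Central | complaint) = 0.0036/0.18118 ≈ 0.0199
P(Coastal | complaint) = 0.01552/0.18118 ≈ 0.0857
P(North | complaint) = 0.004/0.18118 ≈ 0.0221

East 0.8555, South 0.0169, Central 0.0199, Coastal 0.0857, North 0.0221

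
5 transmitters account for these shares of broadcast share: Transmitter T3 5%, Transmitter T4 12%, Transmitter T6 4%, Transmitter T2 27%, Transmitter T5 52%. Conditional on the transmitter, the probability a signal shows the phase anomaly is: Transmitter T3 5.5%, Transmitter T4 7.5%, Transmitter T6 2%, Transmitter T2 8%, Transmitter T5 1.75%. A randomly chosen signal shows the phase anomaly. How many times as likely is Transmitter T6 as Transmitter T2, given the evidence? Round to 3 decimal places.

0.037

By Bayes' rule, posterior ∝ prior × likelihood:
  Transmitter T3: 0.05 × 0.055 = 0.00275
  Transmitter T4: 0.12 × 0.075 = 0.009
  Transmitter T6: 0.04 × 0.02 = 0.0008
  Transmitter T2: 0.27 × 0.08 = 0.0216
  Transmitter T5: 0.52 × 0.0175 = 0.0091
Sum = 0.04325.
The ratio is 0.0008 / 0.0216 (the normalizer cancels) = 0.037.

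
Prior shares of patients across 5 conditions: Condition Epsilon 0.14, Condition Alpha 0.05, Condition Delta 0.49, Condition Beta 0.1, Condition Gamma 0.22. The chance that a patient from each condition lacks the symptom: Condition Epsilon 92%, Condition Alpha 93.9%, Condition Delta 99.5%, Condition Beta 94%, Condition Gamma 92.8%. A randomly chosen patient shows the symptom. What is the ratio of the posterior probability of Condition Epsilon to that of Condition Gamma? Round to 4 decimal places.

0.7071

Taking complements, P(symptomatic | each) = Condition Epsilon 0.08, Condition Alpha 0.061, Condition Delta 0.005, Condition Beta 0.06, Condition Gamma 0.072.
By Bayes' rule, posterior ∝ prior × likelihood:
  Condition Epsilon: 0.14 × 0.08 = 0.0112
  Condition Alpha: 0.05 × 0.061 = 0.00305
  Condition Delta: 0.49 × 0.005 = 0.00245
  Condition Beta: 0.1 × 0.06 = 0.006
  Condition Gamma: 0.22 × 0.072 = 0.01584
Normalizing constant = 0.03854.
The ratio is 0.0112 / 0.01584 (the normalizer cancels) = 0.7071.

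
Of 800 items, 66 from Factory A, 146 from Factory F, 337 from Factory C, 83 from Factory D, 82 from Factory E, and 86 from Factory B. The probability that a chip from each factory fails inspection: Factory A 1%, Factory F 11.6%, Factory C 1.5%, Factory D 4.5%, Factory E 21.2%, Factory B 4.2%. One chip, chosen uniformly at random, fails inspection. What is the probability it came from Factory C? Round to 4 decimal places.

Prior × likelihood for each hypothesis:
  Factory A: 0.0825 × 0.01 = 0.000825
  Factory F: 0.1825 × 0.116 = 0.02117
  Factory C: 0.42125 × 0.015 = 0.00631875
  Factory D: 0.10375 × 0.045 = 0.00466875
  Factory E: 0.1025 × 0.212 = 0.02173
  Factory B: 0.1075 × 0.042 = 0.004515
Total = 0.0592275.
P(Factory C | evidence) = 0.00631875 / 0.0592275 ≈ 0.1067.

0.1067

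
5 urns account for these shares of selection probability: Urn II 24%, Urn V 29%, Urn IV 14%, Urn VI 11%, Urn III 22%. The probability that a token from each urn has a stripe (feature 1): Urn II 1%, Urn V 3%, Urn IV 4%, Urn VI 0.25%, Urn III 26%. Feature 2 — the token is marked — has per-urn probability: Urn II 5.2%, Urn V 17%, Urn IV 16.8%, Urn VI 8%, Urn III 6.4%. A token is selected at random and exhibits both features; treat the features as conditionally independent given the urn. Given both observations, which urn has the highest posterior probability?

Urn III

Unnormalized posteriors (prior × likelihood):
  Urn II: 0.24 × 0.01 × 0.052 = 0.0001248
  Urn V: 0.29 × 0.03 × 0.17 = 0.001479
  Urn IV: 0.14 × 0.04 × 0.168 = 0.0009408
  Urn VI: 0.11 × 0.0025 × 0.08 = 0.000022
  Urn III: 0.22 × 0.26 × 0.064 = 0.0036608
Sum = 0.0062274.
Largest term belongs to Urn III, so Urn III is most probable.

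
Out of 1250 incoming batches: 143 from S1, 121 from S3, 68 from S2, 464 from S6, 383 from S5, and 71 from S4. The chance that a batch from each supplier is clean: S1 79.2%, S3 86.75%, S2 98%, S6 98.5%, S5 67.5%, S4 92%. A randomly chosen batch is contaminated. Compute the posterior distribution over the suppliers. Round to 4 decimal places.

S1 0.1614, S3 0.0870, S2 0.0074, S6 0.0378, S5 0.6756, S4 0.0308

Taking complements, P(contaminated | each) = S1 0.208, S3 0.1325, S2 0.02, S6 0.015, S5 0.325, S4 0.08.
Prior × likelihood for each hypothesis:
  S1: 0.1144 × 0.208 = 0.0237952
  S3: 0.0968 × 0.1325 = 0.012826
  S2: 0.0544 × 0.02 = 0.001088
  S6: 0.3712 × 0.015 = 0.005568
  S5: 0.3064 × 0.325 = 0.09958
  S4: 0.0568 × 0.08 = 0.004544
Sum = 0.1474012.
P(S1 | contaminated) = 0.0237952/0.1474012 ≈ 0.1614
P(S3 | contaminated) = 0.012826/0.1474012 ≈ 0.0870
P(S2 | contaminated) = 0.001088/0.1474012 ≈ 0.0074
P(S6 | contaminated) = 0.005568/0.1474012 ≈ 0.0378
P(S5 | contaminated) = 0.09958/0.1474012 ≈ 0.6756
P(S4 | contaminated) = 0.004544/0.1474012 ≈ 0.0308
(Check: 0.1614+0.0870+0.0074+0.0378+0.6756+0.0308 = 1.0000.)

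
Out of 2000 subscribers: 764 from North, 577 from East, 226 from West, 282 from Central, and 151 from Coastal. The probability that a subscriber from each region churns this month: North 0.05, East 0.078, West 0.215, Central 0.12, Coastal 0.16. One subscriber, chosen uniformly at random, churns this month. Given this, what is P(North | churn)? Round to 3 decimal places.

By Bayes' rule, posterior ∝ prior × likelihood:
  North: 0.382 × 0.05 = 0.0191
  East: 0.2885 × 0.078 = 0.022503
  West: 0.113 × 0.215 = 0.024295
  Central: 0.141 × 0.12 = 0.01692
  Coastal: 0.0755 × 0.16 = 0.01208
Normalizing constant = 0.094898.
P(North | evidence) = 0.0191 / 0.094898 ≈ 0.201.

0.201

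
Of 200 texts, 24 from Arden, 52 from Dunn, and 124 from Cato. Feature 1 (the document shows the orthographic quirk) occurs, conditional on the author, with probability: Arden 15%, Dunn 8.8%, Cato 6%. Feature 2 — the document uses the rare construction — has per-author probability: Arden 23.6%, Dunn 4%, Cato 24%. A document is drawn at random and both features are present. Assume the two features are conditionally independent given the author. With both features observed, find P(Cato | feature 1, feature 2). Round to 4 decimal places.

0.6336

Prior × likelihood for each hypothesis:
  Arden: 0.12 × 0.15 × 0.236 = 0.004248
  Dunn: 0.26 × 0.088 × 0.04 = 0.0009152
  Cato: 0.62 × 0.06 × 0.24 = 0.008928
Sum = 0.0140912.
P(Cato | evidence) = 0.008928 / 0.0140912 ≈ 0.6336.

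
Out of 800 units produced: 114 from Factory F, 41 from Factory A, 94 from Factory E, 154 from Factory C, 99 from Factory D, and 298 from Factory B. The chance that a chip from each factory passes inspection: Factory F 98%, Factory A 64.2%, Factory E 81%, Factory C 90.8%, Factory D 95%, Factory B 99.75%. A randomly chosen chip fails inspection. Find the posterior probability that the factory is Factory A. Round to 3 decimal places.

Taking complements, P(nonconforming | each) = Factory F 0.02, Factory A 0.358, Factory E 0.19, Factory C 0.092, Factory D 0.05, Factory B 0.0025.
By Bayes' rule, posterior ∝ prior × likelihood:
  Factory F: 0.1425 × 0.02 = 0.00285
  Factory A: 0.05125 × 0.358 = 0.0183475
  Factory E: 0.1175 × 0.19 = 0.022325
  Factory C: 0.1925 × 0.092 = 0.01771
  Factory D: 0.12375 × 0.05 = 0.0061875
  Factory B: 0.3725 × 0.0025 = 0.00093125
Sum = 0.06835125.
P(Factory A | evidence) = 0.0183475 / 0.06835125 ≈ 0.268.

0.268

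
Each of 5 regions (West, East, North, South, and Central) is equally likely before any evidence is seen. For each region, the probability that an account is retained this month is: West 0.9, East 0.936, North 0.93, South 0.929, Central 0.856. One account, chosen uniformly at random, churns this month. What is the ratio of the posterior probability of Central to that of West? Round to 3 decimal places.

1.440

Taking complements, P(churn | each) = West 0.1, East 0.064, North 0.07, South 0.071, Central 0.144.
Since the prior is uniform, the posterior is proportional to the likelihood:
  West: 0.1
  East: 0.064
  North: 0.07
  South: 0.071
  Central: 0.144
Normalizing constant = 0.449.
The ratio is 0.144 / 0.1 (the normalizer cancels) = 1.440.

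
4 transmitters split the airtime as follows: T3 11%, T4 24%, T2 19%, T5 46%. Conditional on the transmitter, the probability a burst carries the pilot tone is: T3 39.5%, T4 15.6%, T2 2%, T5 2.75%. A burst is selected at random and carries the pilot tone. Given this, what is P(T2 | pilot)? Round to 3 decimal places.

0.039

Unnormalized posteriors (prior × likelihood):
  T3: 0.11 × 0.395 = 0.04345
  T4: 0.24 × 0.156 = 0.03744
  T2: 0.19 × 0.02 = 0.0038
  T5: 0.46 × 0.0275 = 0.01265
Sum = 0.09734.
P(T2 | evidence) = 0.0038 / 0.09734 ≈ 0.039.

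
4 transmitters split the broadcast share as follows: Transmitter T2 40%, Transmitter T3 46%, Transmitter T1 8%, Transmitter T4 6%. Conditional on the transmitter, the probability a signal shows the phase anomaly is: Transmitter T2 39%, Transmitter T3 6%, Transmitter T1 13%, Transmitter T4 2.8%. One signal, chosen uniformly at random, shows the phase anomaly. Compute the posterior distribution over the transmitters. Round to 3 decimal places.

Transmitter T2 0.797, Transmitter T3 0.141, Transmitter T1 0.053, Transmitter T4 0.009

Prior × likelihood for each hypothesis:
  Transmitter T2: 0.4 × 0.39 = 0.156
  Transmitter T3: 0.46 × 0.06 = 0.0276
  Transmitter T1: 0.08 × 0.13 = 0.0104
  Transmitter T4: 0.06 × 0.028 = 0.00168
Total = 0.19568.
P(Transmitter T2 | anomaly) = 0.156/0.19568 ≈ 0.797
P(Transmitter T3 | anomaly) = 0.0276/0.19568 ≈ 0.141
P(Transmitter T1 | anomaly) = 0.0104/0.19568 ≈ 0.053
P(Transmitter T4 | anomaly) = 0.00168/0.19568 ≈ 0.009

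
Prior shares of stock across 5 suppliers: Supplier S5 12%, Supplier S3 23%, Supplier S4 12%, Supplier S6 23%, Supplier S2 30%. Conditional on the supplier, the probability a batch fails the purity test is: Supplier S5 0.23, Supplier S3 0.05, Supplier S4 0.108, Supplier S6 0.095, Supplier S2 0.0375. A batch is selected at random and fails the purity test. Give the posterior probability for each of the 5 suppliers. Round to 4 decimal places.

By Bayes' rule, posterior ∝ prior × likelihood:
  Supplier S5: 0.12 × 0.23 = 0.0276
  Supplier S3: 0.23 × 0.05 = 0.0115
  Supplier S4: 0.12 × 0.108 = 0.01296
  Supplier S6: 0.23 × 0.095 = 0.02185
  Supplier S2: 0.3 × 0.0375 = 0.01125
Sum = 0.08516.
P(Supplier S5 | off-spec) = 0.0276/0.08516 ≈ 0.3241
P(Supplier S3 | off-spec) = 0.0115/0.08516 ≈ 0.1350
P(Supplier S4 | off-spec) = 0.01296/0.08516 ≈ 0.1522
P(Supplier S6 | off-spec) = 0.02185/0.08516 ≈ 0.2566
P(Supplier S2 | off-spec) = 0.01125/0.08516 ≈ 0.1321
(Check: 0.3241+0.1350+0.1522+0.2566+0.1321 = 1.0000.)

Supplier S5 0.3241, Supplier S3 0.1350, Supplier S4 0.1522, Supplier S6 0.2566, Supplier S2 0.1321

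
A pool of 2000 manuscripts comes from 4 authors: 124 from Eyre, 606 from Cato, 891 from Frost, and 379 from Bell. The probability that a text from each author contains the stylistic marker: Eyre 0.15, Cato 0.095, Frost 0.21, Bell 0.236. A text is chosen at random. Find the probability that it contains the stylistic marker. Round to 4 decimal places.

0.1764

Compute prior × likelihood for every hypothesis:
  Eyre: 0.062 × 0.15 = 0.0093
  Cato: 0.303 × 0.095 = 0.028785
  Frost: 0.4455 × 0.21 = 0.093555
  Bell: 0.1895 × 0.236 = 0.044722
P(marker) = 0.0093 + 0.028785 + 0.093555 + 0.044722 = 0.176362 → 0.1764.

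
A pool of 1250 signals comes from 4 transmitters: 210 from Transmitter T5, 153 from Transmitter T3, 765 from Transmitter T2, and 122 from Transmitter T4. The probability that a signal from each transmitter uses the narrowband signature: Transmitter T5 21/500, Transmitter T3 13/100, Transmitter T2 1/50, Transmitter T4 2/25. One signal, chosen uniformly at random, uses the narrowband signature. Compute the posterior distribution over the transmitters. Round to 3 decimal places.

Transmitter T5 0.164, Transmitter T3 0.370, Transmitter T2 0.285, Transmitter T4 0.182

Unnormalized posteriors (prior × likelihood):
  Transmitter T5: 0.168 × 0.042 = 0.007056
  Transmitter T3: 0.1224 × 0.13 = 0.015912
  Transmitter T2: 0.612 × 0.02 = 0.01224
  Transmitter T4: 0.0976 × 0.08 = 0.007808
Normalizing constant = 0.043016.
P(Transmitter T5 | narrowband) = 0.007056/0.043016 ≈ 0.164
P(Transmitter T3 | narrowband) = 0.015912/0.043016 ≈ 0.370
P(Transmitter T2 | narrowband) = 0.01224/0.043016 ≈ 0.285
P(Transmitter T4 | narrowband) = 0.007808/0.043016 ≈ 0.182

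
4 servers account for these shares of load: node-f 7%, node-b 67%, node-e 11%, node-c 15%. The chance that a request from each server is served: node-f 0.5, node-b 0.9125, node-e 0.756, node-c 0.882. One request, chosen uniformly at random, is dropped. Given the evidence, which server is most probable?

Taking complements, P(dropped | each) = node-f 0.5, node-b 0.0875, node-e 0.244, node-c 0.118.
Unnormalized posteriors (prior × likelihood):
  node-f: 0.07 × 0.5 = 0.035
  node-b: 0.67 × 0.0875 = 0.058625
  node-e: 0.11 × 0.244 = 0.02684
  node-c: 0.15 × 0.118 = 0.0177
Total = 0.138165.
Largest term belongs to node-b, so node-b is most probable.

node-b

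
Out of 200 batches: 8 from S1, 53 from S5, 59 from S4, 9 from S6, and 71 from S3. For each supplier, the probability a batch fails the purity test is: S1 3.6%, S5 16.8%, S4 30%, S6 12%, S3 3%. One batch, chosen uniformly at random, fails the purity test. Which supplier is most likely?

S4

Unnormalized posteriors (prior × likelihood):
  S1: 0.04 × 0.036 = 0.00144
  S5: 0.265 × 0.168 = 0.04452
  S4: 0.295 × 0.3 = 0.0885
  S6: 0.045 × 0.12 = 0.0054
  S3: 0.355 × 0.03 = 0.01065
Total = 0.15051.
Largest term belongs to S4, so S4 is most probable.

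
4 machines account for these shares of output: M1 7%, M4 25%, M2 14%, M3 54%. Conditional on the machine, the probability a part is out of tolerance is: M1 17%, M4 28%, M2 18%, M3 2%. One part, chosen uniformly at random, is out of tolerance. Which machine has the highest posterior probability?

M4

Prior × likelihood for each hypothesis:
  M1: 0.07 × 0.17 = 0.0119
  M4: 0.25 × 0.28 = 0.07
  M2: 0.14 × 0.18 = 0.0252
  M3: 0.54 × 0.02 = 0.0108
Total = 0.1179.
Largest term belongs to M4, so M4 is most probable.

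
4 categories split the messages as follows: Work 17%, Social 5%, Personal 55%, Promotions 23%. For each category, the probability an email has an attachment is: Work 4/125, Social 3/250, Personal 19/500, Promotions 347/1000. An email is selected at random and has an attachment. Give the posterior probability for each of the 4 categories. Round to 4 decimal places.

Work 0.0510, Social 0.0056, Personal 0.1958, Promotions 0.7476

Compute prior × likelihood for every hypothesis:
  Work: 0.17 × 0.032 = 0.00544
  Social: 0.05 × 0.012 = 0.0006
  Personal: 0.55 × 0.038 = 0.0209
  Promotions: 0.23 × 0.347 = 0.07981
Normalizing constant = 0.10675.
P(Work | attachment) = 0.00544/0.10675 ≈ 0.0510
P(Social | attachment) = 0.0006/0.10675 ≈ 0.0056
P(Personal | attachment) = 0.0209/0.10675 ≈ 0.1958
P(Promotions | attachment) = 0.07981/0.10675 ≈ 0.7476
(Check: 0.0510+0.0056+0.1958+0.7476 = 1.0000.)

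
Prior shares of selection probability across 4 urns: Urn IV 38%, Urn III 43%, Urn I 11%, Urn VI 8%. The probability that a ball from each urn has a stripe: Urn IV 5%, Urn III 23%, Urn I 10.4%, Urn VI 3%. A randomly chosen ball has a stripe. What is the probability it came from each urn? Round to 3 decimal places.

Prior × likelihood for each hypothesis:
  Urn IV: 0.38 × 0.05 = 0.019
  Urn III: 0.43 × 0.23 = 0.0989
  Urn I: 0.11 × 0.104 = 0.01144
  Urn VI: 0.08 × 0.03 = 0.0024
Total = 0.13174.
P(Urn IV | striped) = 0.019/0.13174 ≈ 0.144
P(Urn III | striped) = 0.0989/0.13174 ≈ 0.751
P(Urn I | striped) = 0.01144/0.13174 ≈ 0.087
P(Urn VI | striped) = 0.0024/0.13174 ≈ 0.018

Urn IV 0.144, Urn III 0.751, Urn I 0.087, Urn VI 0.018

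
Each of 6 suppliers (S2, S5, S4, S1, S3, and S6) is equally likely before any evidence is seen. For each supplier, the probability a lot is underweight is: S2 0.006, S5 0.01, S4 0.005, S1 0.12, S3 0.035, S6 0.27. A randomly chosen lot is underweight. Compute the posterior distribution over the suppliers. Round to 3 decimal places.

S2 0.013, S5 0.022, S4 0.011, S1 0.269, S3 0.078, S6 0.605

Since the prior is uniform, the posterior is proportional to the likelihood:
  S2: 0.006
  S5: 0.01
  S4: 0.005
  S1: 0.12
  S3: 0.035
  S6: 0.27
Sum = 0.446.
P(S2 | underweight) = 0.006/0.446 ≈ 0.013
P(S5 | underweight) = 0.01/0.446 ≈ 0.022
P(S4 | underweight) = 0.005/0.446 ≈ 0.011
P(S1 | underweight) = 0.12/0.446 ≈ 0.269
P(S3 | underweight) = 0.035/0.446 ≈ 0.078
P(S6 | underweight) = 0.27/0.446 ≈ 0.605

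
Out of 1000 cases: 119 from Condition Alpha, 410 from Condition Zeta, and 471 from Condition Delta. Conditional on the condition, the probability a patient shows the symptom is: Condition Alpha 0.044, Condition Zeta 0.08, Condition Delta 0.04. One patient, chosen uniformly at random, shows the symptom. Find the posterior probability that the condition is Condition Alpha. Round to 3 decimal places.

Compute prior × likelihood for every hypothesis:
  Condition Alpha: 0.119 × 0.044 = 0.005236
  Condition Zeta: 0.41 × 0.08 = 0.0328
  Condition Delta: 0.471 × 0.04 = 0.01884
Normalizing constant = 0.056876.
P(Condition Alpha | evidence) = 0.005236 / 0.056876 ≈ 0.092.

0.092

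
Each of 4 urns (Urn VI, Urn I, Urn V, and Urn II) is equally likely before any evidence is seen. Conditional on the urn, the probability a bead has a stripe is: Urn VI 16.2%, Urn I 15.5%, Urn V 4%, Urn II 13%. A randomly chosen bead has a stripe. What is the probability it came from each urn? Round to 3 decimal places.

Since the prior is uniform, the posterior is proportional to the likelihood:
  Urn VI: 0.162
  Urn I: 0.155
  Urn V: 0.04
  Urn II: 0.13
Total = 0.487.
P(Urn VI | striped) = 0.162/0.487 ≈ 0.333
P(Urn I | striped) = 0.155/0.487 ≈ 0.318
P(Urn V | striped) = 0.04/0.487 ≈ 0.082
P(Urn II | striped) = 0.13/0.487 ≈ 0.267
(Check: 0.333+0.318+0.082+0.267 = 1.000.)

Urn VI 0.333, Urn I 0.318, Urn V 0.082, Urn II 0.267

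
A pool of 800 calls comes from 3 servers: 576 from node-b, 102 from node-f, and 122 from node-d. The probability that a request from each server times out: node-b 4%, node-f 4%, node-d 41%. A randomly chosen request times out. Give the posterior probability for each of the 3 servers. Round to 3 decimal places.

node-b 0.299, node-f 0.053, node-d 0.648

Compute prior × likelihood for every hypothesis:
  node-b: 0.72 × 0.04 = 0.0288
  node-f: 0.1275 × 0.04 = 0.0051
  node-d: 0.1525 × 0.41 = 0.062525
Normalizing constant = 0.096425.
P(node-b | timeout) = 0.0288/0.096425 ≈ 0.299
P(node-f | timeout) = 0.0051/0.096425 ≈ 0.053
P(node-d | timeout) = 0.062525/0.096425 ≈ 0.648
(Check: 0.299+0.053+0.648 = 1.000.)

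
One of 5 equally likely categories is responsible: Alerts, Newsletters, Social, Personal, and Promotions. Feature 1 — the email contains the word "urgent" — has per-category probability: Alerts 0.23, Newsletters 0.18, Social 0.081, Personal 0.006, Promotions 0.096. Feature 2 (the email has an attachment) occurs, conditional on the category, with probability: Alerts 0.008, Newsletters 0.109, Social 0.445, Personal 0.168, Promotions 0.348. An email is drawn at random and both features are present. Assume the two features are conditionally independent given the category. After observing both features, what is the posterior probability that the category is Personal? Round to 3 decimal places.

With a uniform prior (1/5 each), posterior ∝ likelihood:
  Alerts: 0.23 × 0.008 = 0.00184
  Newsletters: 0.18 × 0.109 = 0.01962
  Social: 0.081 × 0.445 = 0.036045
  Personal: 0.006 × 0.168 = 0.001008
  Promotions: 0.096 × 0.348 = 0.033408
Total = 0.091921.
P(Personal | evidence) = 0.001008 / 0.091921 ≈ 0.011.

0.011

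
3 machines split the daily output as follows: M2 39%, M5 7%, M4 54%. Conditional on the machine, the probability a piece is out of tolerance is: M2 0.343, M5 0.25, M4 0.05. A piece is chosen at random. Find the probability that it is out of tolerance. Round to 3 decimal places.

0.178

Compute prior × likelihood for every hypothesis:
  M2: 0.39 × 0.343 = 0.13377
  M5: 0.07 × 0.25 = 0.0175
  M4: 0.54 × 0.05 = 0.027
P(oversize) = 0.13377 + 0.0175 + 0.027 = 0.17827 → 0.178.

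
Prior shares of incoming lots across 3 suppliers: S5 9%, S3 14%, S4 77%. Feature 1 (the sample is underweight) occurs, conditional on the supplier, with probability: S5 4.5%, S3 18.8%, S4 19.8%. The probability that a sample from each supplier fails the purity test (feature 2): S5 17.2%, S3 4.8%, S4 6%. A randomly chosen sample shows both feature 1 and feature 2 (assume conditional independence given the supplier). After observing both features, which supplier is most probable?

S4

Unnormalized posteriors (prior × likelihood):
  S5: 0.09 × 0.045 × 0.172 = 0.0006966
  S3: 0.14 × 0.188 × 0.048 = 0.00126336
  S4: 0.77 × 0.198 × 0.06 = 0.0091476
Normalizing constant = 0.01110756.
Largest term belongs to S4, so S4 is most probable.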